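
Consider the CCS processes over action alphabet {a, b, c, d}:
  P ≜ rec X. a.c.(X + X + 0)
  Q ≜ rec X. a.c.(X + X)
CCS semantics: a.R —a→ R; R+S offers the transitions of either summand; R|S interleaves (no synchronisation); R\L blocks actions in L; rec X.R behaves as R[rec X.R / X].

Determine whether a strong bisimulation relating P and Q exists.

YES

Reachable graph of P (3 states):
  m0 = rec X. a.c.(X + X + 0) :: —a→ m1
  m1 = c.((rec X. a.c.(X + X + 0)) + (rec X. a.c.(X + X + 0)) + 0) :: —c→ m2
  m2 = (rec X. a.c.(X + X + 0)) + (rec X. a.c.(X + X + 0)) + 0 :: —a→ m1
Reachable graph of Q (3 states):
  n0 = rec X. a.c.(X + X) :: —a→ n1
  n1 = c.((rec X. a.c.(X + X)) + (rec X. a.c.(X + X))) :: —c→ n2
  n2 = (rec X. a.c.(X + X)) + (rec X. a.c.(X + X)) :: —a→ n1
Coarsest stable partition (strong bisimilarity classes):
  B0 = {m0, m2, n0, n2}
  B1 = {m1, n1}
m0 ∈ B0, n0 ∈ B0 → same block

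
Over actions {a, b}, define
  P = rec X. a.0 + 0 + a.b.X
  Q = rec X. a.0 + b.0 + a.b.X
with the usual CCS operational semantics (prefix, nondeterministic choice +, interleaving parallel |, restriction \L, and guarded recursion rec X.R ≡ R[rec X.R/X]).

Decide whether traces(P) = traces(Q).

traces(P) ≠ traces(Q) — witness ⟨b⟩

P's transition system — 3 states:
  m0 = rec X. a.0 + 0 + a.b.X :: —a→ m1, —a→ m2
  m1 = 0 :: ·
  m2 = b.(rec X. a.0 + 0 + a.b.X) :: —b→ m0
Q's transition system — 3 states:
  n0 = rec X. a.0 + b.0 + a.b.X :: —a→ n1, —a→ n2, —b→ n1
  n1 = 0 :: ·
  n2 = b.(rec X. a.0 + b.0 + a.b.X) :: —b→ n0
Trace ⟨b⟩ through Q, begin at {n0}:
  [1] b ⇒ {n1}
  — Q admits the full trace.
Trace ⟨b⟩ through P, begin at {m0}:
  [1] b ⇒ ∅  — P cannot continue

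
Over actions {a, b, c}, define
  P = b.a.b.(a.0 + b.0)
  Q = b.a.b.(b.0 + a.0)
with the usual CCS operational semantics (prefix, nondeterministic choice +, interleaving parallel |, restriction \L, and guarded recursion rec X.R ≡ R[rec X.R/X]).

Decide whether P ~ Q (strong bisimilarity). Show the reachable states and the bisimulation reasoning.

P's transition system — 5 states:
  p0 = b.a.b.(a.0 + b.0) ⊢ ··b··> p1
  p1 = a.b.(a.0 + b.0) ⊢ ··a··> p2
  p2 = b.(a.0 + b.0) ⊢ ··b··> p3
  p3 = a.0 + b.0 ⊢ ··a··> p4, ··b··> p4
  p4 = 0 ⊢ ∅
Q's transition system — 5 states:
  q0 = b.a.b.(b.0 + a.0) ⊢ ··b··> q1
  q1 = a.b.(b.0 + a.0) ⊢ ··a··> q2
  q2 = b.(b.0 + a.0) ⊢ ··b··> q3
  q3 = b.0 + a.0 ⊢ ··a··> q4, ··b··> q4
  q4 = 0 ⊢ ∅
Bisimilarity quotient blocks:
  B0 = {p0, q0}
  B1 = {p1, q1}
  B2 = {p2, q2}
  B3 = {p3, q3}
  B4 = {p4, q4}
p0 ∈ B0, q0 ∈ B0 → same block

bisimilar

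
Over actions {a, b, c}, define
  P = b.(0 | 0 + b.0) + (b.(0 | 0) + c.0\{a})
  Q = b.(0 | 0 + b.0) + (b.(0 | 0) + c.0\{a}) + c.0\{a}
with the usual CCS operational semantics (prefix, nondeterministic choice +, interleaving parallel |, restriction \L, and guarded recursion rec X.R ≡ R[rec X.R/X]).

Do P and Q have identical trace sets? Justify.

Reachable graph of P (5 states):
  s0 = b.(0 | 0 + b.0) + (b.(0 | 0) + c.0\{a}) | --b--▸ s1, --b--▸ s2, --c--▸ s3
  s1 = 0 | 0 | ∅
  s2 = 0 | 0 + b.0 | --b--▸ s4
  s3 = 0\{a} | ∅
  s4 = 0 | ∅
Reachable graph of Q (5 states):
  t0 = b.(0 | 0 + b.0) + (b.(0 | 0) + c.0\{a}) + c.0\{a} | --b--▸ t1, --b--▸ t2, --c--▸ t3
  t1 = 0 | 0 | ∅
  t2 = 0 | 0 + b.0 | --b--▸ t4
  t3 = 0\{a} | ∅
  t4 = 0 | ∅
Bisimilarity quotient blocks:
  B0 = {s0, t0}
  B1 = {s1, s3, s4, t1, t3, t4}
  B2 = {s2, t2}
s0 ∈ B0, t0 ∈ B0 → same block
Bisimilar ⇒ trace-equivalent.

traces(P) = traces(Q)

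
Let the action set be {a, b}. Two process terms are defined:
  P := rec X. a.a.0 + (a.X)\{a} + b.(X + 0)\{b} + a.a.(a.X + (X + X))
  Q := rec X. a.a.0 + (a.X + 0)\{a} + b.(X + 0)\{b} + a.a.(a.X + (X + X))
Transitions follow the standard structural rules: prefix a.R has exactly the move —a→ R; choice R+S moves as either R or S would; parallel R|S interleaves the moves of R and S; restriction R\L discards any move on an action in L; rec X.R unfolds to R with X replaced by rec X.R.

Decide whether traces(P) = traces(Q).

traces(P) = traces(Q)

Reachable graph of P (11 states):
  s0 = rec X. a.a.0 + (a.X)\{a} + b.(X + 0)\{b} + a.a.(a.X + (X + X)) → --a--▸ s1, --a--▸ s2, --b--▸ s3
  s1 = a.(a.(rec X. a.a.0 + (a.X)\{a} + b.(X + 0)\{b} + a.a.(a.X + (X + X))) + ((rec X. a.a.0 + (a.X)\{a} + b.(X + 0)\{b} + a.a.(a.X + (X + X))) + (rec X. a.a.0 + (a.X)\{a} + b.(X + 0)\{b} + a.a.(a.X + (X + X))))) → --a--▸ s4
  s2 = a.0 → --a--▸ s5
  s3 = ((rec X. a.a.0 + (a.X)\{a} + b.(X + 0)\{b} + a.a.(a.X + (X + X))) + 0)\{b} → --a--▸ s6, --a--▸ s7
  s4 = a.(rec X. a.a.0 + (a.X)\{a} + b.(X + 0)\{b} + a.a.(a.X + (X + X))) + ((rec X. a.a.0 + (a.X)\{a} + b.(X + 0)\{b} + a.a.(a.X + (X + X))) + (rec X. a.a.0 + (a.X)\{a} + b.(X + 0)\{b} + a.a.(a.X + (X + X)))) → --a--▸ s0, --a--▸ s1, --a--▸ s2, --b--▸ s3
  s5 = 0 → ∅
  s6 = (a.(a.(rec X. a.a.0 + (a.X)\{a} + b.(X + 0)\{b} + a.a.(a.X + (X + X))) + ((rec X. a.a.0 + (a.X)\{a} + b.(X + 0)\{b} + a.a.(a.X + (X + X))) + (rec X. a.a.0 + (a.X)\{a} + b.(X + 0)\{b} + a.a.(a.X + (X + X))))))\{b} → --a--▸ s8
  s7 = (a.0)\{b} → --a--▸ s9
  s8 = (a.(rec X. a.a.0 + (a.X)\{a} + b.(X + 0)\{b} + a.a.(a.X + (X + X))) + ((rec X. a.a.0 + (a.X)\{a} + b.(X + 0)\{b} + a.a.(a.X + (X + X))) + (rec X. a.a.0 + (a.X)\{a} + b.(X + 0)\{b} + a.a.(a.X + (X + X)))))\{b} → --a--▸ s10, --a--▸ s6, --a--▸ s7
  s9 = 0\{b} → ∅
  s10 = (rec X. a.a.0 + (a.X)\{a} + b.(X + 0)\{b} + a.a.(a.X + (X + X)))\{b} → --a--▸ s6, --a--▸ s7
Reachable graph of Q (11 states):
  t0 = rec X. a.a.0 + (a.X + 0)\{a} + b.(X + 0)\{b} + a.a.(a.X + (X + X)) → --a--▸ t1, --a--▸ t2, --b--▸ t3
  t1 = a.(a.(rec X. a.a.0 + (a.X + 0)\{a} + b.(X + 0)\{b} + a.a.(a.X + (X + X))) + ((rec X. a.a.0 + (a.X + 0)\{a} + b.(X + 0)\{b} + a.a.(a.X + (X + X))) + (rec X. a.a.0 + (a.X + 0)\{a} + b.(X + 0)\{b} + a.a.(a.X + (X + X))))) → --a--▸ t4
  t2 = a.0 → --a--▸ t5
  t3 = ((rec X. a.a.0 + (a.X + 0)\{a} + b.(X + 0)\{b} + a.a.(a.X + (X + X))) + 0)\{b} → --a--▸ t6, --a--▸ t7
  t4 = a.(rec X. a.a.0 + (a.X + 0)\{a} + b.(X + 0)\{b} + a.a.(a.X + (X + X))) + ((rec X. a.a.0 + (a.X + 0)\{a} + b.(X + 0)\{b} + a.a.(a.X + (X + X))) + (rec X. a.a.0 + (a.X + 0)\{a} + b.(X + 0)\{b} + a.a.(a.X + (X + X)))) → --a--▸ t0, --a--▸ t1, --a--▸ t2, --b--▸ t3
  t5 = 0 → ∅
  t6 = (a.(a.(rec X. a.a.0 + (a.X + 0)\{a} + b.(X + 0)\{b} + a.a.(a.X + (X + X))) + ((rec X. a.a.0 + (a.X + 0)\{a} + b.(X + 0)\{b} + a.a.(a.X + (X + X))) + (rec X. a.a.0 + (a.X + 0)\{a} + b.(X + 0)\{b} + a.a.(a.X + (X + X))))))\{b} → --a--▸ t8
  t7 = (a.0)\{b} → --a--▸ t9
  t8 = (a.(rec X. a.a.0 + (a.X + 0)\{a} + b.(X + 0)\{b} + a.a.(a.X + (X + X))) + ((rec X. a.a.0 + (a.X + 0)\{a} + b.(X + 0)\{b} + a.a.(a.X + (X + X))) + (rec X. a.a.0 + (a.X + 0)\{a} + b.(X + 0)\{b} + a.a.(a.X + (X + X)))))\{b} → --a--▸ t10, --a--▸ t6, --a--▸ t7
  t9 = 0\{b} → ∅
  t10 = (rec X. a.a.0 + (a.X + 0)\{a} + b.(X + 0)\{b} + a.a.(a.X + (X + X)))\{b} → --a--▸ t6, --a--▸ t7
Coarsest stable partition (strong bisimilarity classes):
  B0 = {s0, t0}
  B1 = {s1, t1}
  B2 = {s4, t4}
  B3 = {s10, s3, t10, t3}
  B4 = {s2, s7, t2, t7}
  B5 = {s5, s9, t5, t9}
  B6 = {s6, t6}
  B7 = {s8, t8}
s0 ∈ B0, t0 ∈ B0 → same block
Bisimilar ⇒ trace-equivalent.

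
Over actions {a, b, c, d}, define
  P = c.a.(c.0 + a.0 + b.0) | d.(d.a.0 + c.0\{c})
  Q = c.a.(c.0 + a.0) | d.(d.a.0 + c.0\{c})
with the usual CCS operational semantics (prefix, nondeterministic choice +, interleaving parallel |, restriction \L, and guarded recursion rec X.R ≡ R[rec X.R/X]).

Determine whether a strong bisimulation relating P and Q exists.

P's transition system — 20 states:
  m0 = c.a.(c.0 + a.0 + b.0) | d.(d.a.0 + c.0\{c}) ⊢ =c=> m1, =d=> m2
  m1 = a.(c.0 + a.0 + b.0) | d.(d.a.0 + c.0\{c}) ⊢ =a=> m3, =d=> m4
  m2 = c.a.(c.0 + a.0 + b.0) | (d.a.0 + c.0\{c}) ⊢ =c=> m4, =c=> m5, =d=> m6
  m3 = (c.0 + a.0 + b.0) | d.(d.a.0 + c.0\{c}) ⊢ =a=> m7, =b=> m7, =c=> m7, =d=> m8
  m4 = a.(c.0 + a.0 + b.0) | (d.a.0 + c.0\{c}) ⊢ =a=> m8, =c=> m9, =d=> m10
  m5 = c.a.(c.0 + a.0 + b.0) | 0\{c} ⊢ =c=> m9
  m6 = c.a.(c.0 + a.0 + b.0) | a.0 ⊢ =a=> m11, =c=> m10
  m7 = 0 | d.(d.a.0 + c.0\{c}) ⊢ =d=> m12
  m8 = (c.0 + a.0 + b.0) | (d.a.0 + c.0\{c}) ⊢ =a=> m12, =b=> m12, =c=> m12, =c=> m13, =d=> m14
  m9 = a.(c.0 + a.0 + b.0) | 0\{c} ⊢ =a=> m13
  m10 = a.(c.0 + a.0 + b.0) | a.0 ⊢ =a=> m14, =a=> m15
  m11 = c.a.(c.0 + a.0 + b.0) | 0 ⊢ =c=> m15
  m12 = 0 | (d.a.0 + c.0\{c}) ⊢ =c=> m16, =d=> m17
  m13 = (c.0 + a.0 + b.0) | 0\{c} ⊢ =a=> m16, =b=> m16, =c=> m16
  m14 = (c.0 + a.0 + b.0) | a.0 ⊢ =a=> m17, =a=> m18, =b=> m17, =c=> m17
  m15 = a.(c.0 + a.0 + b.0) | 0 ⊢ =a=> m18
  m16 = 0 | 0\{c} ⊢ ·
  m17 = 0 | a.0 ⊢ =a=> m19
  m18 = (c.0 + a.0 + b.0) | 0 ⊢ =a=> m19, =b=> m19, =c=> m19
  m19 = 0 | 0 ⊢ ·
Q's transition system — 20 states:
  n0 = c.a.(c.0 + a.0) | d.(d.a.0 + c.0\{c}) ⊢ =c=> n1, =d=> n2
  n1 = a.(c.0 + a.0) | d.(d.a.0 + c.0\{c}) ⊢ =a=> n3, =d=> n4
  n2 = c.a.(c.0 + a.0) | (d.a.0 + c.0\{c}) ⊢ =c=> n4, =c=> n5, =d=> n6
  n3 = (c.0 + a.0) | d.(d.a.0 + c.0\{c}) ⊢ =a=> n7, =c=> n7, =d=> n8
  n4 = a.(c.0 + a.0) | (d.a.0 + c.0\{c}) ⊢ =a=> n8, =c=> n9, =d=> n10
  n5 = c.a.(c.0 + a.0) | 0\{c} ⊢ =c=> n9
  n6 = c.a.(c.0 + a.0) | a.0 ⊢ =a=> n11, =c=> n10
  n7 = 0 | d.(d.a.0 + c.0\{c}) ⊢ =d=> n12
  n8 = (c.0 + a.0) | (d.a.0 + c.0\{c}) ⊢ =a=> n12, =c=> n12, =c=> n13, =d=> n14
  n9 = a.(c.0 + a.0) | 0\{c} ⊢ =a=> n13
  n10 = a.(c.0 + a.0) | a.0 ⊢ =a=> n14, =a=> n15
  n11 = c.a.(c.0 + a.0) | 0 ⊢ =c=> n15
  n12 = 0 | (d.a.0 + c.0\{c}) ⊢ =c=> n16, =d=> n17
  n13 = (c.0 + a.0) | 0\{c} ⊢ =a=> n16, =c=> n16
  n14 = (c.0 + a.0) | a.0 ⊢ =a=> n17, =a=> n18, =c=> n17
  n15 = a.(c.0 + a.0) | 0 ⊢ =a=> n18
  n16 = 0 | 0\{c} ⊢ ·
  n17 = 0 | a.0 ⊢ =a=> n19
  n18 = (c.0 + a.0) | 0 ⊢ =a=> n19, =c=> n19
  n19 = 0 | 0 ⊢ ·
Coarsest stable partition (strong bisimilarity classes):
  B0 = {m0}
  B1 = {m2}
  B2 = {m11, m5}
  B3 = {m15, m9}
  B4 = {m13, m18}
  B5 = {m16, m19, n16, n19}
  B6 = {m4}
  B7 = {m10}
  B8 = {m14}
  B9 = {m17, n17}
  B10 = {m8}
  B11 = {m12, n12}
  B12 = {m6}
  B13 = {m1}
  B14 = {m3}
  B15 = {m7, n7}
  B16 = {n0}
  B17 = {n1}
  B18 = {n3}
  B19 = {n8}
  B20 = {n13, n18}
  B21 = {n14}
  B22 = {n4}
  B23 = {n15, n9}
  B24 = {n10}
  B25 = {n2}
  B26 = {n11, n5}
  B27 = {n6}
m0 ∈ B0, n0 ∈ B16 → different blocks

not bisimilar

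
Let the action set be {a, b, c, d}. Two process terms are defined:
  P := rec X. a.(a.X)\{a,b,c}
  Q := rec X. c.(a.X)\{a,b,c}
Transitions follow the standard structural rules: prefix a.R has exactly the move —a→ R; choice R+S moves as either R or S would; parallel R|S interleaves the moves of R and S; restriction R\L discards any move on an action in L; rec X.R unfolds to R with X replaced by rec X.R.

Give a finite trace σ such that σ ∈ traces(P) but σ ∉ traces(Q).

a

Reachable graph of P (2 states):
  p0 = rec X. a.(a.X)\{a,b,c} ⊢ —a→ p1
  p1 = (a.(rec X. a.(a.X)\{a,b,c}))\{a,b,c} ⊢ (no moves)
Reachable graph of Q (2 states):
  q0 = rec X. c.(a.X)\{a,b,c} ⊢ —c→ q1
  q1 = (a.(rec X. c.(a.X)\{a,b,c}))\{a,b,c} ⊢ (no moves)
Executing a from P (initial set {p0}):
  [1] a ⇒ {p1}
  ✓ P
Executing a from Q (initial set {q0}):
  [1] a ⇒ no successor for Q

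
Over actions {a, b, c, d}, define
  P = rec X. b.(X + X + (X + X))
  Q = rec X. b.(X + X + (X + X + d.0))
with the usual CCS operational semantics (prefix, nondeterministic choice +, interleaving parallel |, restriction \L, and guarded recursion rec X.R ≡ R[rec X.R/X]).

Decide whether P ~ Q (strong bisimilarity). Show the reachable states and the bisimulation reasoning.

P's transition system — 2 states:
  s0 = rec X. b.(X + X + (X + X)) | --b--▸ s1
  s1 = (rec X. b.(X + X + (X + X))) + (rec X. b.(X + X + (X + X))) + ((rec X. b.(X + X + (X + X))) + (rec X. b.(X + X + (X + X)))) | --b--▸ s1
Q's transition system — 3 states:
  t0 = rec X. b.(X + X + (X + X + d.0)) | --b--▸ t1
  t1 = (rec X. b.(X + X + (X + X + d.0))) + (rec X. b.(X + X + (X + X + d.0))) + ((rec X. b.(X + X + (X + X + d.0))) + (rec X. b.(X + X + (X + X + d.0))) + d.0) | --b--▸ t1, --d--▸ t2
  t2 = 0 | ∅
Partition-refinement fixed point:
  B0 = {s0, s1}
  B1 = {t0}
  B2 = {t1}
  B3 = {t2}
s0 ∈ B0, t0 ∈ B1 → different blocks

P ≁ Q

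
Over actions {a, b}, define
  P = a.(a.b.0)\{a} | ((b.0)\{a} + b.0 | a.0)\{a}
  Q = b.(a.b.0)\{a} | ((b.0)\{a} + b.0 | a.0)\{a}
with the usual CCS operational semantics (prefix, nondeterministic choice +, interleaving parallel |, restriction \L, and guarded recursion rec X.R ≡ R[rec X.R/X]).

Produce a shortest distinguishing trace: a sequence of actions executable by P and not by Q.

a

LTS(P): 6 reachable states
  p0 = a.(a.b.0)\{a} | ((b.0)\{a} + b.0 | a.0)\{a} :: —a→ p1, —b→ p2, —b→ p3
  p1 = (a.b.0)\{a} | ((b.0)\{a} + b.0 | a.0)\{a} :: —b→ p4, —b→ p5
  p2 = a.(a.b.0)\{a} | (0 | a.0)\{a} :: —a→ p4
  p3 = a.(a.b.0)\{a} | 0\{a}\{a} :: —a→ p5
  p4 = (a.b.0)\{a} | (0 | a.0)\{a} :: ·
  p5 = (a.b.0)\{a} | 0\{a}\{a} :: ·
LTS(Q): 6 reachable states
  q0 = b.(a.b.0)\{a} | ((b.0)\{a} + b.0 | a.0)\{a} :: —b→ q1, —b→ q2, —b→ q3
  q1 = (a.b.0)\{a} | ((b.0)\{a} + b.0 | a.0)\{a} :: —b→ q4, —b→ q5
  q2 = b.(a.b.0)\{a} | (0 | a.0)\{a} :: —b→ q4
  q3 = b.(a.b.0)\{a} | 0\{a}\{a} :: —b→ q5
  q4 = (a.b.0)\{a} | (0 | a.0)\{a} :: ·
  q5 = (a.b.0)\{a} | 0\{a}\{a} :: ·
Trace ⟨a⟩ through P, begin at {p0}:
  [1] a ⇒ {p1}
  — P admits the full trace.
Trace ⟨a⟩ through Q, begin at {q0}:
  [1] a ⇒ ∅  — Q cannot continue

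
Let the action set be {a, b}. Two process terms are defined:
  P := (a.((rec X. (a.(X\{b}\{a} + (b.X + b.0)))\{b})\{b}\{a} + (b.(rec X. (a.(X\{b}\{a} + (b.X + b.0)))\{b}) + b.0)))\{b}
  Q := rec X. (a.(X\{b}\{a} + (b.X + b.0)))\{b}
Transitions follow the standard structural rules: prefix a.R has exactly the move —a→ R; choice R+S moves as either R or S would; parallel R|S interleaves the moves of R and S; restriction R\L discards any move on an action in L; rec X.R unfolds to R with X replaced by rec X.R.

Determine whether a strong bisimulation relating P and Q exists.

YES

Reachable graph of P (2 states):
  m0 = (a.((rec X. (a.(X\{b}\{a} + (b.X + b.0)))\{b})\{b}\{a} + (b.(rec X. (a.(X\{b}\{a} + (b.X + b.0)))\{b}) + b.0)))\{b} ⊢ -a-> m1
  m1 = ((rec X. (a.(X\{b}\{a} + (b.X + b.0)))\{b})\{b}\{a} + (b.(rec X. (a.(X\{b}\{a} + (b.X + b.0)))\{b}) + b.0))\{b} ⊢ ·
Reachable graph of Q (2 states):
  n0 = rec X. (a.(X\{b}\{a} + (b.X + b.0)))\{b} ⊢ -a-> n1
  n1 = ((rec X. (a.(X\{b}\{a} + (b.X + b.0)))\{b})\{b}\{a} + (b.(rec X. (a.(X\{b}\{a} + (b.X + b.0)))\{b}) + b.0))\{b} ⊢ ·
Bisimilarity quotient blocks:
  B0 = {m0, n0}
  B1 = {m1, n1}
m0 ∈ B0, n0 ∈ B0 → same block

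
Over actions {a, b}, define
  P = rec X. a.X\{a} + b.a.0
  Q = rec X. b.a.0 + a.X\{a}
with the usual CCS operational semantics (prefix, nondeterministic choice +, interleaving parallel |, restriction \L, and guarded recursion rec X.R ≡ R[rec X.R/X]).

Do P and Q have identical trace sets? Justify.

trace-equivalent

P's transition system — 5 states:
  p0 = rec X. a.X\{a} + b.a.0 has moves -a-> p1, -b-> p2
  p1 = (rec X. a.X\{a} + b.a.0)\{a} has moves -b-> p3
  p2 = a.0 has moves -a-> p4
  p3 = (a.0)\{a} has moves ∅
  p4 = 0 has moves ∅
Q's transition system — 5 states:
  q0 = rec X. b.a.0 + a.X\{a} has moves -a-> q1, -b-> q2
  q1 = (rec X. b.a.0 + a.X\{a})\{a} has moves -b-> q3
  q2 = a.0 has moves -a-> q4
  q3 = (a.0)\{a} has moves ∅
  q4 = 0 has moves ∅
Partition-refinement fixed point:
  B0 = {p0, q0}
  B1 = {p1, q1}
  B2 = {p3, p4, q3, q4}
  B3 = {p2, q2}
p0 ∈ B0, q0 ∈ B0 → same block
Bisimilar ⇒ trace-equivalent.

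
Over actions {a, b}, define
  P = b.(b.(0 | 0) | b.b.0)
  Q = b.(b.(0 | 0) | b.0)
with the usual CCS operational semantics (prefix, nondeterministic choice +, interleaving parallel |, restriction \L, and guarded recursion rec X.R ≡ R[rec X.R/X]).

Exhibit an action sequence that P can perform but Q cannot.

LTS(P): 7 reachable states
  u0 = b.(b.(0 | 0) | b.b.0) | -b-> u1
  u1 = b.(0 | 0) | b.b.0 | -b-> u2, -b-> u3
  u2 = 0 | 0 | b.b.0 | -b-> u4
  u3 = b.(0 | 0) | b.0 | -b-> u4, -b-> u5
  u4 = 0 | 0 | b.0 | -b-> u6
  u5 = b.(0 | 0) | 0 | -b-> u6
  u6 = 0 | 0 | 0 | ∅
LTS(Q): 5 reachable states
  v0 = b.(b.(0 | 0) | b.0) | -b-> v1
  v1 = b.(0 | 0) | b.0 | -b-> v2, -b-> v3
  v2 = 0 | 0 | b.0 | -b-> v4
  v3 = b.(0 | 0) | 0 | -b-> v4
  v4 = 0 | 0 | 0 | ∅
Run σ = ⟨bbbb⟩ on P: start {u0}
  step 1 (b): {u1}
  step 2 (b): {u2, u3}
  step 3 (b): {u4, u5}
  step 4 (b): {u6}
  — P admits the full trace.
Run σ = ⟨bbbb⟩ on Q: start {v0}
  step 1 (b): {v1}
  step 2 (b): {v2, v3}
  step 3 (b): {v4}
  step 4 (b): ∅ (Q stuck)

bbbb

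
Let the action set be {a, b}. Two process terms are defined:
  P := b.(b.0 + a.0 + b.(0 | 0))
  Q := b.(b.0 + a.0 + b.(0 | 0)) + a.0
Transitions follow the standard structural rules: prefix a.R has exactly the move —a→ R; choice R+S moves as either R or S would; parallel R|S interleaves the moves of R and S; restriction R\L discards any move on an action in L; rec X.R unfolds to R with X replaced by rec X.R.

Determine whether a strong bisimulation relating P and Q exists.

Reachable graph of P (4 states):
  u0 = b.(b.0 + a.0 + b.(0 | 0)) | =b=> u1
  u1 = b.0 + a.0 + b.(0 | 0) | =a=> u2, =b=> u2, =b=> u3
  u2 = 0 | (no moves)
  u3 = 0 | 0 | (no moves)
Reachable graph of Q (4 states):
  v0 = b.(b.0 + a.0 + b.(0 | 0)) + a.0 | =a=> v1, =b=> v2
  v1 = 0 | (no moves)
  v2 = b.0 + a.0 + b.(0 | 0) | =a=> v1, =b=> v1, =b=> v3
  v3 = 0 | 0 | (no moves)
Bisimilarity quotient blocks:
  B0 = {u0}
  B1 = {u1, v2}
  B2 = {u2, u3, v1, v3}
  B3 = {v0}
u0 ∈ B0, v0 ∈ B3 → different blocks

not bisimilar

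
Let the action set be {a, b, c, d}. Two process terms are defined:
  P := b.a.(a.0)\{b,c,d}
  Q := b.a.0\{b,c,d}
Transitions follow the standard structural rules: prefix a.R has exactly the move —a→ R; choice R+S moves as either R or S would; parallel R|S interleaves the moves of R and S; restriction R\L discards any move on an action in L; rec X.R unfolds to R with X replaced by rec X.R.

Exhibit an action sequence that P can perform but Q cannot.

baa

LTS(P): 4 reachable states
  p0 = b.a.(a.0)\{b,c,d} | --b--▸ p1
  p1 = a.(a.0)\{b,c,d} | --a--▸ p2
  p2 = (a.0)\{b,c,d} | --a--▸ p3
  p3 = 0\{b,c,d} | ·
LTS(Q): 3 reachable states
  q0 = b.a.0\{b,c,d} | --b--▸ q1
  q1 = a.0\{b,c,d} | --a--▸ q2
  q2 = 0\{b,c,d} | ·
Trace ⟨baa⟩ through P, begin at {p0}:
  after b @ step 1: {p1}
  after a @ step 2: {p2}
  after a @ step 3: {p3}
  — P admits the full trace.
Trace ⟨baa⟩ through Q, begin at {q0}:
  after b @ step 1: {q1}
  after a @ step 2: {q2}
  after a @ step 3: ∅ (Q stuck)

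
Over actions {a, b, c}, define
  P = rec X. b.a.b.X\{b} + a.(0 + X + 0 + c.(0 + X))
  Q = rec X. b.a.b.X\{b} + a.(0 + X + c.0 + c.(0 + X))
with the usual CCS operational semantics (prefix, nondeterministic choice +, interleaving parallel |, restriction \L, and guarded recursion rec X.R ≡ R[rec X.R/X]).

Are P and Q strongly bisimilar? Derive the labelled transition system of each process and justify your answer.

P's transition system — 8 states:
  p0 = rec X. b.a.b.X\{b} + a.(0 + X + 0 + c.(0 + X)) ⊢ —a→ p1, —b→ p2
  p1 = 0 + (rec X. b.a.b.X\{b} + a.(0 + X + 0 + c.(0 + X))) + 0 + c.(0 + (rec X. b.a.b.X\{b} + a.(0 + X + 0 + c.(0 + X)))) ⊢ —a→ p1, —b→ p2, —c→ p3
  p2 = a.b.(rec X. b.a.b.X\{b} + a.(0 + X + 0 + c.(0 + X)))\{b} ⊢ —a→ p4
  p3 = 0 + (rec X. b.a.b.X\{b} + a.(0 + X + 0 + c.(0 + X))) ⊢ —a→ p1, —b→ p2
  p4 = b.(rec X. b.a.b.X\{b} + a.(0 + X + 0 + c.(0 + X)))\{b} ⊢ —b→ p5
  p5 = (rec X. b.a.b.X\{b} + a.(0 + X + 0 + c.(0 + X)))\{b} ⊢ —a→ p6
  p6 = (0 + (rec X. b.a.b.X\{b} + a.(0 + X + 0 + c.(0 + X))) + 0 + c.(0 + (rec X. b.a.b.X\{b} + a.(0 + X + 0 + c.(0 + X)))))\{b} ⊢ —a→ p6, —c→ p7
  p7 = (0 + (rec X. b.a.b.X\{b} + a.(0 + X + 0 + c.(0 + X))))\{b} ⊢ —a→ p6
Q's transition system — 10 states:
  q0 = rec X. b.a.b.X\{b} + a.(0 + X + c.0 + c.(0 + X)) ⊢ —a→ q1, —b→ q2
  q1 = 0 + (rec X. b.a.b.X\{b} + a.(0 + X + c.0 + c.(0 + X))) + c.0 + c.(0 + (rec X. b.a.b.X\{b} + a.(0 + X + c.0 + c.(0 + X)))) ⊢ —a→ q1, —b→ q2, —c→ q3, —c→ q4
  q2 = a.b.(rec X. b.a.b.X\{b} + a.(0 + X + c.0 + c.(0 + X)))\{b} ⊢ —a→ q5
  q3 = 0 ⊢ ·
  q4 = 0 + (rec X. b.a.b.X\{b} + a.(0 + X + c.0 + c.(0 + X))) ⊢ —a→ q1, —b→ q2
  q5 = b.(rec X. b.a.b.X\{b} + a.(0 + X + c.0 + c.(0 + X)))\{b} ⊢ —b→ q6
  q6 = (rec X. b.a.b.X\{b} + a.(0 + X + c.0 + c.(0 + X)))\{b} ⊢ —a→ q7
  q7 = (0 + (rec X. b.a.b.X\{b} + a.(0 + X + c.0 + c.(0 + X))) + c.0 + c.(0 + (rec X. b.a.b.X\{b} + a.(0 + X + c.0 + c.(0 + X)))))\{b} ⊢ —a→ q7, —c→ q8, —c→ q9
  q8 = (0 + (rec X. b.a.b.X\{b} + a.(0 + X + c.0 + c.(0 + X))))\{b} ⊢ —a→ q7
  q9 = 0\{b} ⊢ ·
Partition-refinement fixed point:
  B0 = {p0, p3}
  B1 = {p1}
  B2 = {p2}
  B3 = {p4}
  B4 = {p5, p7}
  B5 = {p6}
  B6 = {q0, q4}
  B7 = {q1}
  B8 = {q2}
  B9 = {q5}
  B10 = {q6, q8}
  B11 = {q7}
  B12 = {q3, q9}
p0 ∈ B0, q0 ∈ B6 → different blocks

P ≁ Q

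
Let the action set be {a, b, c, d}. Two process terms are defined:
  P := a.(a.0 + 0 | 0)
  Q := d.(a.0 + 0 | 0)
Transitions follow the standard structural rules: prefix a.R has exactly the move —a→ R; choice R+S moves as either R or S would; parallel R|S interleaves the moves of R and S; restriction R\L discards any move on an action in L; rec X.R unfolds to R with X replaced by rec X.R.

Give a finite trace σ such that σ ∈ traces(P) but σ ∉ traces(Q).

P's transition system — 3 states:
  u0 = a.(a.0 + 0 | 0) ⊢ -a-> u1
  u1 = a.0 + 0 | 0 ⊢ -a-> u2
  u2 = 0 ⊢ ∅
Q's transition system — 3 states:
  v0 = d.(a.0 + 0 | 0) ⊢ -d-> v1
  v1 = a.0 + 0 | 0 ⊢ -a-> v2
  v2 = 0 ⊢ ∅
Trace ⟨a⟩ through P, begin at {u0}:
  step 1 (a): {u1}
  P completes σ.
Trace ⟨a⟩ through Q, begin at {v0}:
  step 1 (a): ∅  — Q cannot continue

a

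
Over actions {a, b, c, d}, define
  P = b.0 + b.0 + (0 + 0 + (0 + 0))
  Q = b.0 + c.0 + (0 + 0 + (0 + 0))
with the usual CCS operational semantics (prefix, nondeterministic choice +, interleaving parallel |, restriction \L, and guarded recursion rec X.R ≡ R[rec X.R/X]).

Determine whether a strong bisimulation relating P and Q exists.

P ≁ Q

LTS(P): 2 reachable states
  s0 = b.0 + b.0 + (0 + 0 + (0 + 0)) :: —b→ s1
  s1 = 0 :: stopped
LTS(Q): 2 reachable states
  t0 = b.0 + c.0 + (0 + 0 + (0 + 0)) :: —b→ t1, —c→ t1
  t1 = 0 :: stopped
Bisimilarity quotient blocks:
  B0 = {s0}
  B1 = {s1, t1}
  B2 = {t0}
s0 ∈ B0, t0 ∈ B2 → different blocks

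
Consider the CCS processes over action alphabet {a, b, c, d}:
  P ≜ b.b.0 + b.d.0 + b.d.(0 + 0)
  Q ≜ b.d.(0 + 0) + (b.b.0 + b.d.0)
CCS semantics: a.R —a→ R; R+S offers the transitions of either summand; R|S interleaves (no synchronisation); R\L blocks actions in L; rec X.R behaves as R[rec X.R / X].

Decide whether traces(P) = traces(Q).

trace-equivalent

P's transition system — 6 states:
  m0 = b.b.0 + b.d.0 + b.d.(0 + 0) :: —b→ m1, —b→ m2, —b→ m3
  m1 = b.0 :: —b→ m4
  m2 = d.(0 + 0) :: —d→ m5
  m3 = d.0 :: —d→ m4
  m4 = 0 :: ·
  m5 = 0 + 0 :: ·
Q's transition system — 6 states:
  n0 = b.d.(0 + 0) + (b.b.0 + b.d.0) :: —b→ n1, —b→ n2, —b→ n3
  n1 = b.0 :: —b→ n4
  n2 = d.(0 + 0) :: —d→ n5
  n3 = d.0 :: —d→ n4
  n4 = 0 :: ·
  n5 = 0 + 0 :: ·
Bisimilarity quotient blocks:
  B0 = {m0, n0}
  B1 = {m2, m3, n2, n3}
  B2 = {m4, m5, n4, n5}
  B3 = {m1, n1}
m0 ∈ B0, n0 ∈ B0 → same block
Bisimilar ⇒ trace-equivalent.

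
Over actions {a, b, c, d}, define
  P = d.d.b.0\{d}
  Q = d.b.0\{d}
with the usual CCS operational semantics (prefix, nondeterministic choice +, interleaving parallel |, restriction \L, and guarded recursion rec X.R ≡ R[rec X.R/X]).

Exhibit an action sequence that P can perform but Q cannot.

P's transition system — 4 states:
  u0 = d.d.b.0\{d} has moves —d→ u1
  u1 = d.b.0\{d} has moves —d→ u2
  u2 = b.0\{d} has moves —b→ u3
  u3 = 0\{d} has moves (no moves)
Q's transition system — 3 states:
  v0 = d.b.0\{d} has moves —d→ v1
  v1 = b.0\{d} has moves —b→ v2
  v2 = 0\{d} has moves (no moves)
Executing dd from P (initial set {u0}):
  [1] d ⇒ {u1}
  [2] d ⇒ {u2}
  P completes σ.
Executing dd from Q (initial set {v0}):
  [1] d ⇒ {v1}
  [2] d ⇒ ∅ (Q stuck)

dd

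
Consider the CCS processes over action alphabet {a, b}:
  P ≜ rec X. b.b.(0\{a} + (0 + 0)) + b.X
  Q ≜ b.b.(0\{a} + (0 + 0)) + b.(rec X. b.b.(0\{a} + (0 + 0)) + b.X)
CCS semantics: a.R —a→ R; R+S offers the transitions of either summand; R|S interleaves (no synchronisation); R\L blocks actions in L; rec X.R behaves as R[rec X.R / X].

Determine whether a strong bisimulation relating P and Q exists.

LTS(P): 3 reachable states
  u0 = rec X. b.b.(0\{a} + (0 + 0)) + b.X ⊢ ··b··> u0, ··b··> u1
  u1 = b.(0\{a} + (0 + 0)) ⊢ ··b··> u2
  u2 = 0\{a} + (0 + 0) ⊢ ·
LTS(Q): 4 reachable states
  v0 = b.b.(0\{a} + (0 + 0)) + b.(rec X. b.b.(0\{a} + (0 + 0)) + b.X) ⊢ ··b··> v1, ··b··> v2
  v1 = b.(0\{a} + (0 + 0)) ⊢ ··b··> v3
  v2 = rec X. b.b.(0\{a} + (0 + 0)) + b.X ⊢ ··b··> v1, ··b··> v2
  v3 = 0\{a} + (0 + 0) ⊢ ·
Bisimilarity quotient blocks:
  B0 = {u0, v0, v2}
  B1 = {u1, v1}
  B2 = {u2, v3}
u0 ∈ B0, v0 ∈ B0 → same block

YES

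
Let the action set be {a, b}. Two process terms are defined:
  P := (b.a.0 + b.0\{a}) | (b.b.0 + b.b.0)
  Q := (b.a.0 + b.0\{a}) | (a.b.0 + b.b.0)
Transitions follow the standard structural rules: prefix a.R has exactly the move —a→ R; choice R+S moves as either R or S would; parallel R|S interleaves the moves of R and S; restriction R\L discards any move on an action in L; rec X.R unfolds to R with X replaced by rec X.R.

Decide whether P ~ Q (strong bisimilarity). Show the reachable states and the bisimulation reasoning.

Reachable graph of P (12 states):
  s0 = (b.a.0 + b.0\{a}) | (b.b.0 + b.b.0) | ··b··> s1, ··b··> s2, ··b··> s3
  s1 = (b.a.0 + b.0\{a}) | b.0 | ··b··> s4, ··b··> s5, ··b··> s6
  s2 = 0\{a} | (b.b.0 + b.b.0) | ··b··> s5
  s3 = a.0 | (b.b.0 + b.b.0) | ··a··> s7, ··b··> s6
  s4 = (b.a.0 + b.0\{a}) | 0 | ··b··> s8, ··b··> s9
  s5 = 0\{a} | b.0 | ··b··> s8
  s6 = a.0 | b.0 | ··a··> s10, ··b··> s9
  s7 = 0 | (b.b.0 + b.b.0) | ··b··> s10
  s8 = 0\{a} | 0 | deadlocked
  s9 = a.0 | 0 | ··a··> s11
  s10 = 0 | b.0 | ··b··> s11
  s11 = 0 | 0 | deadlocked
Reachable graph of Q (12 states):
  t0 = (b.a.0 + b.0\{a}) | (a.b.0 + b.b.0) | ··a··> t1, ··b··> t1, ··b··> t2, ··b··> t3
  t1 = (b.a.0 + b.0\{a}) | b.0 | ··b··> t4, ··b··> t5, ··b··> t6
  t2 = 0\{a} | (a.b.0 + b.b.0) | ··a··> t5, ··b··> t5
  t3 = a.0 | (a.b.0 + b.b.0) | ··a··> t6, ··a··> t7, ··b··> t6
  t4 = (b.a.0 + b.0\{a}) | 0 | ··b··> t8, ··b··> t9
  t5 = 0\{a} | b.0 | ··b··> t8
  t6 = a.0 | b.0 | ··a··> t10, ··b··> t9
  t7 = 0 | (a.b.0 + b.b.0) | ··a··> t10, ··b··> t10
  t8 = 0\{a} | 0 | deadlocked
  t9 = a.0 | 0 | ··a··> t11
  t10 = 0 | b.0 | ··b··> t11
  t11 = 0 | 0 | deadlocked
Bisimilarity quotient blocks:
  B0 = {s0}
  B1 = {s2, s7}
  B2 = {s10, s5, t10, t5}
  B3 = {s11, s8, t11, t8}
  B4 = {s3}
  B5 = {s6, t6}
  B6 = {s9, t9}
  B7 = {s1, t1}
  B8 = {s4, t4}
  B9 = {t0}
  B10 = {t2, t7}
  B11 = {t3}
s0 ∈ B0, t0 ∈ B9 → different blocks

NO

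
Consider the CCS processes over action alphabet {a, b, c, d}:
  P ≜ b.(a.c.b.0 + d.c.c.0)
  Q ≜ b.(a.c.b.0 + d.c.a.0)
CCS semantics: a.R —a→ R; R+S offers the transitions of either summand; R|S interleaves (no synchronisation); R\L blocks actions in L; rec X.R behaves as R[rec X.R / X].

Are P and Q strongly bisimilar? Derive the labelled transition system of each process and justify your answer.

LTS(P): 7 reachable states
  p0 = b.(a.c.b.0 + d.c.c.0) has moves —b→ p1
  p1 = a.c.b.0 + d.c.c.0 has moves —a→ p2, —d→ p3
  p2 = c.b.0 has moves —c→ p4
  p3 = c.c.0 has moves —c→ p5
  p4 = b.0 has moves —b→ p6
  p5 = c.0 has moves —c→ p6
  p6 = 0 has moves stopped
LTS(Q): 7 reachable states
  q0 = b.(a.c.b.0 + d.c.a.0) has moves —b→ q1
  q1 = a.c.b.0 + d.c.a.0 has moves —a→ q2, —d→ q3
  q2 = c.b.0 has moves —c→ q4
  q3 = c.a.0 has moves —c→ q5
  q4 = b.0 has moves —b→ q6
  q5 = a.0 has moves —a→ q6
  q6 = 0 has moves stopped
Coarsest stable partition (strong bisimilarity classes):
  B0 = {p0}
  B1 = {p1}
  B2 = {p2, q2}
  B3 = {p4, q4}
  B4 = {p6, q6}
  B5 = {p3}
  B6 = {p5}
  B7 = {q0}
  B8 = {q1}
  B9 = {q3}
  B10 = {q5}
p0 ∈ B0, q0 ∈ B7 → different blocks

P ≁ Q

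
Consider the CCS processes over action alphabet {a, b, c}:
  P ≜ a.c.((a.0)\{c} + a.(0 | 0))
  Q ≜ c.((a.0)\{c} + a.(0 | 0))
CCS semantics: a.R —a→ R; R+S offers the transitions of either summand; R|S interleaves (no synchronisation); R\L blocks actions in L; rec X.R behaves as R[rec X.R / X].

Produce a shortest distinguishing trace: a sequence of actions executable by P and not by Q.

P's transition system — 5 states:
  p0 = a.c.((a.0)\{c} + a.(0 | 0)) ⊢ -a-> p1
  p1 = c.((a.0)\{c} + a.(0 | 0)) ⊢ -c-> p2
  p2 = (a.0)\{c} + a.(0 | 0) ⊢ -a-> p3, -a-> p4
  p3 = 0 | 0 ⊢ (no moves)
  p4 = 0\{c} ⊢ (no moves)
Q's transition system — 4 states:
  q0 = c.((a.0)\{c} + a.(0 | 0)) ⊢ -c-> q1
  q1 = (a.0)\{c} + a.(0 | 0) ⊢ -a-> q2, -a-> q3
  q2 = 0 | 0 ⊢ (no moves)
  q3 = 0\{c} ⊢ (no moves)
Trace ⟨a⟩ through P, begin at {p0}:
  [1] a ⇒ {p1}
  — P admits the full trace.
Trace ⟨a⟩ through Q, begin at {q0}:
  [1] a ⇒ ∅  — Q cannot continue

a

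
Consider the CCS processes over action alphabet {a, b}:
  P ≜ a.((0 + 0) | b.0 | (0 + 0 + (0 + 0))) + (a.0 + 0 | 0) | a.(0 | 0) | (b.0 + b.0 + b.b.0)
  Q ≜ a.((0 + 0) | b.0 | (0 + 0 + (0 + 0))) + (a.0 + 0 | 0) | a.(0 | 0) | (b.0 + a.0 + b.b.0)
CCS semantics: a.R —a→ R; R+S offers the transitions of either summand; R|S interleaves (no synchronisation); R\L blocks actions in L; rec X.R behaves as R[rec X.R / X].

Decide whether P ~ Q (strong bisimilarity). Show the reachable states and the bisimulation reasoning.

LTS(P): 14 reachable states
  u0 = a.((0 + 0) | b.0 | (0 + 0 + (0 + 0))) + (a.0 + 0 | 0) | a.(0 | 0) | (b.0 + b.0 + b.b.0) → -a-> u1, -a-> u2, -a-> u3, -b-> u4, -b-> u5
  u1 = (0 + 0) | b.0 | (0 + 0 + (0 + 0)) → -b-> u6
  u2 = (a.0 + 0 | 0) | (0 | 0) | (b.0 + b.0 + b.b.0) → -a-> u7, -b-> u8, -b-> u9
  u3 = 0 | a.(0 | 0) | (b.0 + b.0 + b.b.0) → -a-> u7, -b-> u10, -b-> u11
  u4 = (a.0 + 0 | 0) | a.(0 | 0) | 0 → -a-> u10, -a-> u8
  u5 = (a.0 + 0 | 0) | a.(0 | 0) | b.0 → -a-> u11, -a-> u9, -b-> u4
  u6 = (0 + 0) | 0 | (0 + 0 + (0 + 0)) → ∅
  u7 = 0 | (0 | 0) | (b.0 + b.0 + b.b.0) → -b-> u12, -b-> u13
  u8 = (a.0 + 0 | 0) | (0 | 0) | 0 → -a-> u12
  u9 = (a.0 + 0 | 0) | (0 | 0) | b.0 → -a-> u13, -b-> u8
  u10 = 0 | a.(0 | 0) | 0 → -a-> u12
  u11 = 0 | a.(0 | 0) | b.0 → -a-> u13, -b-> u10
  u12 = 0 | (0 | 0) | 0 → ∅
  u13 = 0 | (0 | 0) | b.0 → -b-> u12
LTS(Q): 14 reachable states
  v0 = a.((0 + 0) | b.0 | (0 + 0 + (0 + 0))) + (a.0 + 0 | 0) | a.(0 | 0) | (b.0 + a.0 + b.b.0) → -a-> v1, -a-> v2, -a-> v3, -a-> v4, -b-> v3, -b-> v5
  v1 = (0 + 0) | b.0 | (0 + 0 + (0 + 0)) → -b-> v6
  v2 = (a.0 + 0 | 0) | (0 | 0) | (b.0 + a.0 + b.b.0) → -a-> v7, -a-> v8, -b-> v7, -b-> v9
  v3 = (a.0 + 0 | 0) | a.(0 | 0) | 0 → -a-> v10, -a-> v7
  v4 = 0 | a.(0 | 0) | (b.0 + a.0 + b.b.0) → -a-> v10, -a-> v8, -b-> v10, -b-> v11
  v5 = (a.0 + 0 | 0) | a.(0 | 0) | b.0 → -a-> v11, -a-> v9, -b-> v3
  v6 = (0 + 0) | 0 | (0 + 0 + (0 + 0)) → ∅
  v7 = (a.0 + 0 | 0) | (0 | 0) | 0 → -a-> v12
  v8 = 0 | (0 | 0) | (b.0 + a.0 + b.b.0) → -a-> v12, -b-> v12, -b-> v13
  v9 = (a.0 + 0 | 0) | (0 | 0) | b.0 → -a-> v13, -b-> v7
  v10 = 0 | a.(0 | 0) | 0 → -a-> v12
  v11 = 0 | a.(0 | 0) | b.0 → -a-> v13, -b-> v10
  v12 = 0 | (0 | 0) | 0 → ∅
  v13 = 0 | (0 | 0) | b.0 → -b-> v12
Coarsest stable partition (strong bisimilarity classes):
  B0 = {u0}
  B1 = {u2, u3}
  B2 = {u10, u8, v10, v7}
  B3 = {u12, u6, v12, v6}
  B4 = {u11, u9, v11, v9}
  B5 = {u1, u13, v1, v13}
  B6 = {u7}
  B7 = {u4, v3}
  B8 = {u5, v5}
  B9 = {v0}
  B10 = {v2, v4}
  B11 = {v8}
u0 ∈ B0, v0 ∈ B9 → different blocks

P ≁ Q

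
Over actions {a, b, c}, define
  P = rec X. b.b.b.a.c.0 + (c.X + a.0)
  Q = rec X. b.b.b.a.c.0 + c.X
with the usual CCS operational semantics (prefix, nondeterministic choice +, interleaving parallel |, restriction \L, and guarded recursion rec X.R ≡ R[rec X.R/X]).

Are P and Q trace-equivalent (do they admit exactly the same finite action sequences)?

traces(P) ≠ traces(Q) — witness ⟨a⟩

P's transition system — 6 states:
  m0 = rec X. b.b.b.a.c.0 + (c.X + a.0) :: --a--▸ m1, --b--▸ m2, --c--▸ m0
  m1 = 0 :: ∅
  m2 = b.b.a.c.0 :: --b--▸ m3
  m3 = b.a.c.0 :: --b--▸ m4
  m4 = a.c.0 :: --a--▸ m5
  m5 = c.0 :: --c--▸ m1
Q's transition system — 6 states:
  n0 = rec X. b.b.b.a.c.0 + c.X :: --b--▸ n1, --c--▸ n0
  n1 = b.b.a.c.0 :: --b--▸ n2
  n2 = b.a.c.0 :: --b--▸ n3
  n3 = a.c.0 :: --a--▸ n4
  n4 = c.0 :: --c--▸ n5
  n5 = 0 :: ∅
Executing a from P (initial set {m0}):
  step 1 (a): {m1}
  — P admits the full trace.
Executing a from Q (initial set {n0}):
  step 1 (a): no successor for Q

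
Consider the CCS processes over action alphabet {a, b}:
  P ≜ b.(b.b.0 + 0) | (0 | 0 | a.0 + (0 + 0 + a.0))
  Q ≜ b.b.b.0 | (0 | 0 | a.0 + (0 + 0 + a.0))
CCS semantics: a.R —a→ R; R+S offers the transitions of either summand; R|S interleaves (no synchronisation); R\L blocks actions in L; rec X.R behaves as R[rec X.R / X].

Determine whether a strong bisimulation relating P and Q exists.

P's transition system — 12 states:
  m0 = b.(b.b.0 + 0) | (0 | 0 | a.0 + (0 + 0 + a.0)) → --a--▸ m1, --a--▸ m2, --b--▸ m3
  m1 = b.(b.b.0 + 0) | (0 | 0 | 0) → --b--▸ m4
  m2 = b.(b.b.0 + 0) | 0 → --b--▸ m5
  m3 = (b.b.0 + 0) | (0 | 0 | a.0 + (0 + 0 + a.0)) → --a--▸ m4, --a--▸ m5, --b--▸ m6
  m4 = (b.b.0 + 0) | (0 | 0 | 0) → --b--▸ m7
  m5 = (b.b.0 + 0) | 0 → --b--▸ m8
  m6 = b.0 | (0 | 0 | a.0 + (0 + 0 + a.0)) → --a--▸ m7, --a--▸ m8, --b--▸ m9
  m7 = b.0 | (0 | 0 | 0) → --b--▸ m10
  m8 = b.0 | 0 → --b--▸ m11
  m9 = 0 | (0 | 0 | a.0 + (0 + 0 + a.0)) → --a--▸ m10, --a--▸ m11
  m10 = 0 | (0 | 0 | 0) → deadlocked
  m11 = 0 | 0 → deadlocked
Q's transition system — 12 states:
  n0 = b.b.b.0 | (0 | 0 | a.0 + (0 + 0 + a.0)) → --a--▸ n1, --a--▸ n2, --b--▸ n3
  n1 = b.b.b.0 | (0 | 0 | 0) → --b--▸ n4
  n2 = b.b.b.0 | 0 → --b--▸ n5
  n3 = b.b.0 | (0 | 0 | a.0 + (0 + 0 + a.0)) → --a--▸ n4, --a--▸ n5, --b--▸ n6
  n4 = b.b.0 | (0 | 0 | 0) → --b--▸ n7
  n5 = b.b.0 | 0 → --b--▸ n8
  n6 = b.0 | (0 | 0 | a.0 + (0 + 0 + a.0)) → --a--▸ n7, --a--▸ n8, --b--▸ n9
  n7 = b.0 | (0 | 0 | 0) → --b--▸ n10
  n8 = b.0 | 0 → --b--▸ n11
  n9 = 0 | (0 | 0 | a.0 + (0 + 0 + a.0)) → --a--▸ n10, --a--▸ n11
  n10 = 0 | (0 | 0 | 0) → deadlocked
  n11 = 0 | 0 → deadlocked
Coarsest stable partition (strong bisimilarity classes):
  B0 = {m0, n0}
  B1 = {m1, m2, n1, n2}
  B2 = {m4, m5, n4, n5}
  B3 = {m7, m8, n7, n8}
  B4 = {m10, m11, n10, n11}
  B5 = {m3, n3}
  B6 = {m6, n6}
  B7 = {m9, n9}
m0 ∈ B0, n0 ∈ B0 → same block

P ~ Q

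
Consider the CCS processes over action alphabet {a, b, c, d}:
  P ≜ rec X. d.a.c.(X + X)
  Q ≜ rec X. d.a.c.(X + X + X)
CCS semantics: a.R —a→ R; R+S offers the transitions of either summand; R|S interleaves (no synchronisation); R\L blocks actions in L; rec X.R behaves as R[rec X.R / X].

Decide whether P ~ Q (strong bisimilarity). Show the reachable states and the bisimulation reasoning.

Reachable graph of P (4 states):
  u0 = rec X. d.a.c.(X + X) has moves —d→ u1
  u1 = a.c.((rec X. d.a.c.(X + X)) + (rec X. d.a.c.(X + X))) has moves —a→ u2
  u2 = c.((rec X. d.a.c.(X + X)) + (rec X. d.a.c.(X + X))) has moves —c→ u3
  u3 = (rec X. d.a.c.(X + X)) + (rec X. d.a.c.(X + X)) has moves —d→ u1
Reachable graph of Q (4 states):
  v0 = rec X. d.a.c.(X + X + X) has moves —d→ v1
  v1 = a.c.((rec X. d.a.c.(X + X + X)) + (rec X. d.a.c.(X + X + X)) + (rec X. d.a.c.(X + X + X))) has moves —a→ v2
  v2 = c.((rec X. d.a.c.(X + X + X)) + (rec X. d.a.c.(X + X + X)) + (rec X. d.a.c.(X + X + X))) has moves —c→ v3
  v3 = (rec X. d.a.c.(X + X + X)) + (rec X. d.a.c.(X + X + X)) + (rec X. d.a.c.(X + X + X)) has moves —d→ v1
Coarsest stable partition (strong bisimilarity classes):
  B0 = {u0, u3, v0, v3}
  B1 = {u1, v1}
  B2 = {u2, v2}
u0 ∈ B0, v0 ∈ B0 → same block

YES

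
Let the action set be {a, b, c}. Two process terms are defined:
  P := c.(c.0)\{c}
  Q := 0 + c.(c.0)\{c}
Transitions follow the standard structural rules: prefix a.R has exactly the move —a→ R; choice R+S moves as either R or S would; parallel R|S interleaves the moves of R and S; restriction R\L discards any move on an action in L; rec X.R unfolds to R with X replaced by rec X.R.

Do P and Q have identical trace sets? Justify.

YES

LTS(P): 2 reachable states
  u0 = c.(c.0)\{c} has moves =c=> u1
  u1 = (c.0)\{c} has moves ∅
LTS(Q): 2 reachable states
  v0 = 0 + c.(c.0)\{c} has moves =c=> v1
  v1 = (c.0)\{c} has moves ∅
Coarsest stable partition (strong bisimilarity classes):
  B0 = {u0, v0}
  B1 = {u1, v1}
u0 ∈ B0, v0 ∈ B0 → same block
Bisimilar ⇒ trace-equivalent.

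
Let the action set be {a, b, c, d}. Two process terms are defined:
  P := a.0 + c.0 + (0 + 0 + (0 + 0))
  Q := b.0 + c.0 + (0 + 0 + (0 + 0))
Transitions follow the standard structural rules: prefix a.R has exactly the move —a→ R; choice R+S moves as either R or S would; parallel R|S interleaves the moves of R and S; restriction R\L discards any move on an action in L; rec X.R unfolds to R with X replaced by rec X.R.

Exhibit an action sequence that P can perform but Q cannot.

a

P's transition system — 2 states:
  u0 = a.0 + c.0 + (0 + 0 + (0 + 0)) :: -a-> u1, -c-> u1
  u1 = 0 :: ·
Q's transition system — 2 states:
  v0 = b.0 + c.0 + (0 + 0 + (0 + 0)) :: -b-> v1, -c-> v1
  v1 = 0 :: ·
Run σ = ⟨a⟩ on P: start {u0}
  [1] a ⇒ {u1}
  ✓ P
Run σ = ⟨a⟩ on Q: start {v0}
  [1] a ⇒ no successor for Q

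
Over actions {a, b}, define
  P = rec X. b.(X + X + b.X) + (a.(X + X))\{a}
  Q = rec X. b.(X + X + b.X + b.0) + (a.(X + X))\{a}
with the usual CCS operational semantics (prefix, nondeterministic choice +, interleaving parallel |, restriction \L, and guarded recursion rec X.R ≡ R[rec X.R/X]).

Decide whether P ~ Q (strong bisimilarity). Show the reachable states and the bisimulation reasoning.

P ≁ Q

Reachable graph of P (2 states):
  m0 = rec X. b.(X + X + b.X) + (a.(X + X))\{a} :: —b→ m1
  m1 = (rec X. b.(X + X + b.X) + (a.(X + X))\{a}) + (rec X. b.(X + X + b.X) + (a.(X + X))\{a}) + b.(rec X. b.(X + X + b.X) + (a.(X + X))\{a}) :: —b→ m0, —b→ m1
Reachable graph of Q (3 states):
  n0 = rec X. b.(X + X + b.X + b.0) + (a.(X + X))\{a} :: —b→ n1
  n1 = (rec X. b.(X + X + b.X + b.0) + (a.(X + X))\{a}) + (rec X. b.(X + X + b.X + b.0) + (a.(X + X))\{a}) + b.(rec X. b.(X + X + b.X + b.0) + (a.(X + X))\{a}) + b.0 :: —b→ n0, —b→ n1, —b→ n2
  n2 = 0 :: (no moves)
Partition-refinement fixed point:
  B0 = {m0, m1}
  B1 = {n0}
  B2 = {n1}
  B3 = {n2}
m0 ∈ B0, n0 ∈ B1 → different blocks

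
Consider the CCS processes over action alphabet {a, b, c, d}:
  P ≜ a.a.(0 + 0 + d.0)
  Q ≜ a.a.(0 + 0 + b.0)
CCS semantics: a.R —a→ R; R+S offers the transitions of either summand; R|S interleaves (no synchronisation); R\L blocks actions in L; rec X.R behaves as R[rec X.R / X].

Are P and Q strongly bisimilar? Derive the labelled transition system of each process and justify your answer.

Reachable graph of P (4 states):
  m0 = a.a.(0 + 0 + d.0) :: —a→ m1
  m1 = a.(0 + 0 + d.0) :: —a→ m2
  m2 = 0 + 0 + d.0 :: —d→ m3
  m3 = 0 :: ∅
Reachable graph of Q (4 states):
  n0 = a.a.(0 + 0 + b.0) :: —a→ n1
  n1 = a.(0 + 0 + b.0) :: —a→ n2
  n2 = 0 + 0 + b.0 :: —b→ n3
  n3 = 0 :: ∅
Partition-refinement fixed point:
  B0 = {m0}
  B1 = {m1}
  B2 = {m2}
  B3 = {m3, n3}
  B4 = {n0}
  B5 = {n1}
  B6 = {n2}
m0 ∈ B0, n0 ∈ B4 → different blocks

not bisimilar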